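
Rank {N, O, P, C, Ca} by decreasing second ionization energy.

O, N, C, P, Ca

IE_2 is the cost of taking one more electron from the +1 cation: N⁺ still has 4 valence electrons; O⁺ still has 5 valence electrons; P⁺ still has 4 valence electrons; C⁺ still has 3 valence electrons; Ca⁺ still has 1 valence electron.
All are still removing valence electrons, so compare the +1 ions as you would atoms: IE_2 generally rises across a period (higher Z_eff) and falls down a group (larger shell), subject to the usual subshell exceptions.
Valence configurations: N⁺ [He]2s²2p², O⁺ [He]2s²2p³, P⁺ [Ne]3s²3p², C⁺ [He]2s²2p¹, Ca⁺ [Ar]4s¹.
Tabulated IE_2 (kJ/mol): N 2856, O 3388, P 1907, C 2353, Ca 1145.
Putting it together, IE_2: Ca < P < C < N < O.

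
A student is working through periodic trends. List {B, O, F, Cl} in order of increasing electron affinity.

B is in period 2, group 13; O is in period 2, group 16; F is in period 2, group 17; Cl is in period 3, group 17.
Electron affinity generally becomes more exothermic across a period toward the halogens and less exothermic down a group.
These span different periods and groups, so the two trends combine.
O > B: O lies to the right of B in period 2, so the across-period effect alone puts O higher.
F > O: both are in period 2; the period trend gives F the larger value.
Cl > F: this pair runs against the simple trend — see the exception note.
Note the exception: Cl has a higher electron affinity than F, contrary to the simple trend — F's small 2p subshell makes the incoming electron feel strong e⁻–e⁻ repulsion, so Cl actually releases more energy on gaining an electron.
Tabulated electron affinity (kJ/mol): B 27, O 141, F 328, Cl 349.
So from lowest to highest: B < O < F < Cl.

B, O, F, Cl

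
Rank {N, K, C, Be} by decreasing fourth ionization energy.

Be > N > C > K

Consider each +3 ion: N³⁺ still has 2 valence electrons; K³⁺ is already 2 electrons into the core; C³⁺ still has 1 valence electron; Be³⁺ is already 1 electron into the core.
Usually core removal costs more than valence removal, but here the competition is close: a tightly held n=2 valence electron can cost more to remove than an n=3 core electron, so the actual values have to decide it.
Valence configurations: N³⁺ [He]2s², C³⁺ [He]2s¹.
The numbers (kJ/mol): N 7475, K 5877, C 6223, Be 21007.
Overall IE_4 order: K < C < N < Be.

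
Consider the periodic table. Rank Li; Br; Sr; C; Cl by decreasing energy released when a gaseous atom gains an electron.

Li is in period 2, group 1; C is in period 2, group 14; Cl is in period 3, group 17; Br is in period 4, group 17; Sr is in period 5, group 2.
EA tends to increase across a period and decrease down a group, though the pattern is less regular than for IE or radius.
Here both period and group differ, so the two effects have to be weighed against each other.
Li > Sr: period and group pull opposite ways; the down-group shift dominates (60 vs 5 kJ/mol).
C > Li: C lies to the right of Li in period 2, so the across-period effect alone puts C higher.
Br > C: period and group pull opposite ways; the across-period shift dominates (325 vs 122 kJ/mol).
Cl > Br: Cl sits above Br in group 17, so the down-group effect alone puts Cl higher.
Tabulated electron affinity (kJ/mol): Li 60, C 122, Cl 349, Br 325, Sr 5.
So from highest to lowest: Cl > Br > C > Li > Sr.

Cl, Br, C, Li, Sr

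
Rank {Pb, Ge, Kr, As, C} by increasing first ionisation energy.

Pb, Ge, As, C, Kr

C is in period 2, group 14; Ge is in period 4, group 14; As is in period 4, group 15; Kr is in period 4, group 18; Pb is in period 6, group 14.
Across a period the outer electron is held more tightly (higher IE₁); down a group it sits in a higher shell, more shielded, and comes off more easily.
Here both period and group differ, so the two effects have to be weighed against each other.
Ge > Pb: they share group 14; the group trend gives Ge the larger value.
As > Ge: both are in period 4; the period trend gives As the larger value.
C > As: period and group pull opposite ways; the down-group shift dominates (1086 vs 947 kJ/mol).
Kr > C: the two effects oppose for this pair; the across-period effect wins (1351 vs 1086 kJ/mol).
For reference (kJ/mol): C 1086, Ge 762, As 947, Kr 1351, Pb 716.
So from lowest to highest: Pb < Ge < As < C < Kr.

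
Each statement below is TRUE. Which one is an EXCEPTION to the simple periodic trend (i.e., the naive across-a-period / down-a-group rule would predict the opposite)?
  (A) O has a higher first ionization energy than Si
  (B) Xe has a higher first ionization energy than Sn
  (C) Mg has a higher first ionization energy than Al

(C)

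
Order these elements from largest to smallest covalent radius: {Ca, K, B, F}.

K > Ca > B > F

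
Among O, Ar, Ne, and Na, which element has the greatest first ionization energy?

Ne

O is in period 2, group 16; Ne is in period 2, group 18; Na is in period 3, group 1; Ar is in period 3, group 18.
IE₁ increases left→right with effective nuclear charge and decreases top→bottom as the valence shell moves farther out.
Neither a single period nor a single group — weigh both effects.
O > Na: relative to Na, both the across-period and down-group shifts push O's first ionization energy up.
Ar > O: period and group pull opposite ways; the across-period shift dominates (1521 vs 1314 kJ/mol).
Ne > Ar: Ne sits above Ar in group 18, so the down-group effect alone puts Ne higher.
Tabulated first ionization energy (kJ/mol): O 1314, Ne 2081, Na 496, Ar 1521.
The greatest first ionization energy among these belongs to Ne.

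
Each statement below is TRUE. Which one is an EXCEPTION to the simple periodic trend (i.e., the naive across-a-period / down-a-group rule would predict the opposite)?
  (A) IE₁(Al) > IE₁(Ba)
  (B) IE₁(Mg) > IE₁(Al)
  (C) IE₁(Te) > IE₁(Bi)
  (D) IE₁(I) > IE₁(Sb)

(B)

The general trend: first ionisation energy increases across a period and decreases down a group.
(A) Al (period 3, group 13) vs Ba (period 6, group 2): the stated order agrees with the simple trend.
(B) Mg (period 3, group 2) vs Al (period 3, group 13): the stated order contradicts the simple trend.
(C) Te (period 5, group 16) vs Bi (period 6, group 15): the stated order agrees with the simple trend.
(D) I (period 5, group 17) vs Sb (period 5, group 15): the stated order agrees with the simple trend.
The exception is (B): Al's single 3p electron is easier to remove than one from Mg's filled 3s².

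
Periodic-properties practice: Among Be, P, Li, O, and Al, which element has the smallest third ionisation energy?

Consider each +2 ion: Be²⁺ is the bare [He] core; P²⁺ still has 3 valence electrons; Li²⁺ is already 1 electron into the core; O²⁺ still has 4 valence electrons; Al²⁺ still has 1 valence electron.
Breaking into a closed-shell core is much more expensive than removing a leftover valence electron — Li and Be have the largest IE_3 here.
Valence configurations: P²⁺ [Ne]3s²3p¹, O²⁺ [He]2s²2p², Al²⁺ [Ne]3s¹.
Tabulated IE_3 (kJ/mol): Be 14849, P 2914, Li 11815, O 5300, Al 2745.
Hence IE_3: Al < P < O < Li < Be.

Al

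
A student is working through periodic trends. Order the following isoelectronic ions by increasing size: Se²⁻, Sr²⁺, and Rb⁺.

All of these have 36 electrons, so size is governed by nuclear charge alone: the more protons, the stronger the pull on the same electron cloud, and the smaller the ion.
Nuclear charges: Sr²⁺ (Z=38), Rb⁺ (Z=37), Se²⁻ (Z=34).
Smallest to largest: Sr²⁺ < Rb⁺ < Se²⁻.

Sr²⁺ < Rb⁺ < Se²⁻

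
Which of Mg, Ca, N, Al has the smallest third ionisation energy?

After 2 electrons have been removed, what remains? Mg²⁺ is the bare [Ne] core; Ca²⁺ is the bare [Ar] core; N²⁺ still has 3 valence electrons; Al²⁺ still has 1 valence electron.
Pulling an electron out of a noble-gas core costs far more than removing a remaining valence electron, so Ca and Mg sit at the high end of IE_3.
Valence configurations: N²⁺ [He]2s²2p¹, Al²⁺ [Ne]3s¹.
Approximate IE_3 values (kJ/mol): Mg 7733, Ca 4912, N 4578, Al 2745.
Hence IE_3: Al < N < Ca < Mg.

Al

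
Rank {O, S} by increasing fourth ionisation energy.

S < O

The fourth ionization energy removes an electron from the +3 ion. For each element: O³⁺ still has 3 valence electrons; S³⁺ still has 3 valence electrons.
All are still removing valence electrons, so compare the +3 ions as you would atoms: IE_4 generally rises across a period (higher Z_eff) and falls down a group (larger shell), subject to the usual subshell exceptions.
Valence configurations: O³⁺ [He]2s²2p¹, S³⁺ [Ne]3s²3p¹.
Tabulated IE_4 (kJ/mol): O 7469, S 4556.
So the fourth ionization energies run S < O.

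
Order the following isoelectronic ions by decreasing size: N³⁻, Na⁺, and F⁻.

N³⁻ > F⁻ > Na⁺

All of these have 10 electrons, so size is governed by nuclear charge alone: the more protons, the stronger the pull on the same electron cloud, and the smaller the ion.
Nuclear charges: Na⁺ (Z=11), F⁻ (Z=9), N³⁻ (Z=7).
Largest to smallest: N³⁻ > F⁻ > Na⁺.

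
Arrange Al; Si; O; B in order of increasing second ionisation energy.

After 1 electron has been removed, what remains? Al⁺ still has 2 valence electrons; Si⁺ still has 3 valence electrons; O⁺ still has 5 valence electrons; B⁺ still has 2 valence electrons.
All are still removing valence electrons, so compare the +1 ions as you would atoms: IE_2 generally rises across a period (higher Z_eff) and falls down a group (larger shell), subject to the usual subshell exceptions.
Valence configurations: Al⁺ [Ne]3s², Si⁺ [Ne]3s²3p¹, O⁺ [He]2s²2p³, B⁺ [He]2s².
Si⁺ loses a lone 3p electron whereas Al⁺ must break into a filled 3s² pair, so IE_2(Al) > IE_2(Si) even though Si has the higher nuclear charge.
Approximate IE_2 values (kJ/mol): Al 1817, Si 1577, O 3388, B 2427.
Hence IE_2: Si < Al < B < O.

Si < Al < B < O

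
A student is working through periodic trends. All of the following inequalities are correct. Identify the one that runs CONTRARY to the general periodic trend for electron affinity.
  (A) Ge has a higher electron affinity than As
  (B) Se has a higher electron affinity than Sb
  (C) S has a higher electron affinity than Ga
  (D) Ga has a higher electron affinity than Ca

(A)

The general trend: electron affinity increases across a period and decreases down a group.
(A) Ge (period 4, group 14) vs As (period 4, group 15): the stated order contradicts the simple trend.
(B) Se (period 4, group 16) vs Sb (period 5, group 15): the stated order agrees with the simple trend.
(C) S (period 3, group 16) vs Ga (period 4, group 13): the stated order agrees with the simple trend.
(D) Ga (period 4, group 13) vs Ca (period 4, group 2): the stated order agrees with the simple trend.
The exception is (A): adding an electron to As's half-filled 4p³ is unfavourable, so Ge (4p²) has the more exothermic EA.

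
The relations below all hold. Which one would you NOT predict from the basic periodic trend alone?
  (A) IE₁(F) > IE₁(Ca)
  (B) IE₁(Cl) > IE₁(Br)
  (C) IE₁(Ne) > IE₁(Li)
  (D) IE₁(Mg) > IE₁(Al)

(D)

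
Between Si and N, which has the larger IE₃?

N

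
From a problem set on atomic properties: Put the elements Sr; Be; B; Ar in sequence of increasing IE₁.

Sr, B, Be, Ar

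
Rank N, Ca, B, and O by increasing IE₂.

IE_2 is the cost of taking one more electron from the +1 cation: N⁺ still has 4 valence electrons; Ca⁺ still has 1 valence electron; B⁺ still has 2 valence electrons; O⁺ still has 5 valence electrons.
All are still removing valence electrons, so compare the +1 ions as you would atoms: IE_2 generally rises across a period (higher Z_eff) and falls down a group (larger shell), subject to the usual subshell exceptions.
Valence configurations: N⁺ [He]2s²2p², Ca⁺ [Ar]4s¹, B⁺ [He]2s², O⁺ [He]2s²2p³.
Tabulated IE_2 (kJ/mol): N 2856, Ca 1145, B 2427, O 3388.
Hence IE_2: Ca < B < N < O.

Ca, B, N, O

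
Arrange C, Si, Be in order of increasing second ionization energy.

Si < Be < C

The second ionization energy removes an electron from the +1 ion. For each element: C⁺ still has 3 valence electrons; Si⁺ still has 3 valence electrons; Be⁺ still has 1 valence electron.
All are still removing valence electrons, so compare the +1 ions as you would atoms: IE_2 generally rises across a period (higher Z_eff) and falls down a group (larger shell), subject to the usual subshell exceptions.
Valence configurations: C⁺ [He]2s²2p¹, Si⁺ [Ne]3s²3p¹, Be⁺ [He]2s¹.
The numbers (kJ/mol): C 2353, Si 1577, Be 1757.
Overall IE_2 order: Si < Be < C.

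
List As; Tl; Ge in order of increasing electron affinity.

Tl, As, Ge

Ge is in period 4, group 14; As is in period 4, group 15; Tl is in period 6, group 13.
Electron affinity generally becomes more exothermic across a period toward the halogens and less exothermic down a group.
Neither a single period nor a single group — weigh both effects.
As > Tl: both effects reinforce here, so As is clearly the higher of the two.
Ge > As: this pair runs against the simple trend — see the exception note.
Note the exception: Ge has a higher electron affinity than As, contrary to the simple trend — adding an electron to As's half-filled 4p³ is unfavourable, so Ge (4p²) has the more exothermic EA.
Approximate values (kJ/mol): Ge 119, As 78, Tl 19.
So from lowest to highest: Tl < As < Ge.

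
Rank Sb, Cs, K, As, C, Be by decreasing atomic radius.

Radius decreases left→right (rising Z_eff, same n) and increases top→bottom (higher n).
Neither a single period nor a single group — weigh both effects.
Be > C: both are in period 2; the period trend gives Be the larger value.
As > Be: period and group pull opposite ways; the down-group shift dominates (121 vs 102 pm).
Sb > As: they share group 15; the group trend gives Sb the larger value.
K > Sb: the two effects oppose for this pair; the across-period effect wins (196 vs 140 pm).
Cs > K: Cs sits below K in group 1, so the down-group effect alone puts Cs larger.
Approximate values (pm): Be 102, C 75, K 196, As 121, Sb 140, Cs 232.
So from largest to smallest: Cs > K > Sb > As > Be > C.

Cs > K > Sb > As > Be > C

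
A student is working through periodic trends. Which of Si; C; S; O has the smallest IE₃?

Si

After 2 electrons have been removed, what remains? Si²⁺ still has 2 valence electrons; C²⁺ still has 2 valence electrons; S²⁺ still has 4 valence electrons; O²⁺ still has 4 valence electrons.
All are still removing valence electrons, so compare the +2 ions as you would atoms: IE_3 generally rises across a period (higher Z_eff) and falls down a group (larger shell), subject to the usual subshell exceptions.
Valence configurations: Si²⁺ [Ne]3s², C²⁺ [He]2s², S²⁺ [Ne]3s²3p², O²⁺ [He]2s²2p².
Tabulated IE_3 (kJ/mol): Si 3232, C 4620, S 3357, O 5300.
Overall IE_3 order: Si < S < C < O.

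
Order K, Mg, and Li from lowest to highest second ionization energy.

IE_2 is the cost of taking one more electron from the +1 cation: K⁺ is the bare [Ar] core; Mg⁺ still has 1 valence electron; Li⁺ is the bare [He] core.
Breaking into a closed-shell core is much more expensive than removing a leftover valence electron — K and Li have the largest IE_2 here.
Approximate IE_2 values (kJ/mol): K 3052, Mg 1451, Li 7298.
Hence IE_2: Mg < K < Li.

Mg < K < Li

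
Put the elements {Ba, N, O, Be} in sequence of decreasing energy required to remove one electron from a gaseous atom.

Be is in period 2, group 2; N is in period 2, group 15; O is in period 2, group 16; Ba is in period 6, group 2.
Removing the outermost electron gets harder across a period and easier down a group.
Here both period and group differ, so the two effects have to be weighed against each other.
Be > Ba: Be sits above Ba in group 2, so the down-group effect alone puts Be higher.
O > Be: both are in period 2; the period trend gives O the larger value.
N > O: this pair runs against the simple trend — see the exception note.
Note the exception: N has a higher first ionization energy than O, contrary to the simple trend — pairing an electron in O's 2p⁴ costs repulsion energy, so O ionizes more easily than half-filled N (2p³).
For reference (kJ/mol): Be 900, N 1402, O 1314, Ba 503.
So from highest to lowest: N > O > Be > Ba.

N > O > Be > Ba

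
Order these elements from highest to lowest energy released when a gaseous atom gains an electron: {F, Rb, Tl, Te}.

F > Te > Rb > Tl

F is in period 2, group 17; Rb is in period 5, group 1; Te is in period 5, group 16; Tl is in period 6, group 13.
Adding an electron releases more energy for atoms nearer the top right (short of the noble gases).
These span different periods and groups, so the two trends combine.
Rb > Tl: period and group pull opposite ways; the down-group shift dominates (47 vs 19 kJ/mol).
Te > Rb: Te lies to the right of Rb in period 5, so the across-period effect alone puts Te higher.
F > Te: relative to Te, both the across-period and down-group shifts push F's electron affinity up.
Tabulated electron affinity (kJ/mol): F 328, Rb 47, Te 190, Tl 19.
So from highest to lowest: F > Te > Rb > Tl.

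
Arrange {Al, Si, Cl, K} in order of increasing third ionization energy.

Consider each +2 ion: Al²⁺ still has 1 valence electron; Si²⁺ still has 2 valence electrons; Cl²⁺ still has 5 valence electrons; K²⁺ is already 1 electron into the core.
Core electrons are held far more tightly than valence electrons, so K tops the IE_3 order.
Valence configurations: Al²⁺ [Ne]3s¹, Si²⁺ [Ne]3s², Cl²⁺ [Ne]3s²3p³.
The numbers (kJ/mol): Al 2745, Si 3232, Cl 3822, K 4420.
So the third ionization energies run Al < Si < Cl < K.

Al < Si < Cl < K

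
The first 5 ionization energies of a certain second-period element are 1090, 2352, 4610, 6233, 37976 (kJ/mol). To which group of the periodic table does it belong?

Group 14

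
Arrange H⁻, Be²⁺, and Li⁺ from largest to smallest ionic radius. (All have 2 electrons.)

H⁻ > Li⁺ > Be²⁺

All of these have 2 electrons, so size is governed by nuclear charge alone: the more protons, the stronger the pull on the same electron cloud, and the smaller the ion.
Nuclear charges: Be²⁺ (Z=4), Li⁺ (Z=3), H⁻ (Z=1).
Largest to smallest: H⁻ > Li⁺ > Be²⁺.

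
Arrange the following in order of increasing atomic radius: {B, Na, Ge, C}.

C < B < Ge < Na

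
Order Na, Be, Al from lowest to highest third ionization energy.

IE_3 is the cost of taking one more electron from the +2 cation: Na²⁺ is already 1 electron into the core; Be²⁺ is the bare [He] core; Al²⁺ still has 1 valence electron.
Pulling an electron out of a noble-gas core costs far more than removing a remaining valence electron, so Na and Be sit at the high end of IE_3.
Tabulated IE_3 (kJ/mol): Na 6910, Be 14849, Al 2745.
Putting it together, IE_3: Al < Na < Be.

Al < Na < Be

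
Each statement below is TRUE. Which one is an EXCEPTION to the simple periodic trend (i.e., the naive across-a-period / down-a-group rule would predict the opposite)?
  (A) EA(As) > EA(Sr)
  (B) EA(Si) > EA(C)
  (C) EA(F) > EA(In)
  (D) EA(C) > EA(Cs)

(B)

The general trend: electron affinity increases across a period and decreases down a group.
(A) As (period 4, group 15) vs Sr (period 5, group 2): the stated order agrees with the simple trend.
(B) Si (period 3, group 14) vs C (period 2, group 14): the stated order contradicts the simple trend.
(C) F (period 2, group 17) vs In (period 5, group 13): the stated order agrees with the simple trend.
(D) C (period 2, group 14) vs Cs (period 6, group 1): the stated order agrees with the simple trend.
The exception is (B): Si's larger, more diffuse 3p orbitals accept an added electron slightly more readily than C's compact 2p.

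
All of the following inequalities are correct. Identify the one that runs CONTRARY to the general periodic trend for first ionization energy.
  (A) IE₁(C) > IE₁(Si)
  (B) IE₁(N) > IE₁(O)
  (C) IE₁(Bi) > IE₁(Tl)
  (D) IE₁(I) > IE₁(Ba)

The general trend: first ionization energy increases across a period and decreases down a group.
(A) C (period 2, group 14) vs Si (period 3, group 14): the stated order agrees with the simple trend.
(B) N (period 2, group 15) vs O (period 2, group 16): the stated order contradicts the simple trend.
(C) Bi (period 6, group 15) vs Tl (period 6, group 13): the stated order agrees with the simple trend.
(D) I (period 5, group 17) vs Ba (period 6, group 2): the stated order agrees with the simple trend.
The exception is (B): pairing an electron in O's 2p⁴ costs repulsion energy, so O ionizes more easily than half-filled N (2p³).

(B)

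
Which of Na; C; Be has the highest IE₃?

Consider each +2 ion: Na²⁺ is already 1 electron into the core; C²⁺ still has 2 valence electrons; Be²⁺ is the bare [He] core.
Breaking into a closed-shell core is much more expensive than removing a leftover valence electron — Na and Be have the largest IE_3 here.
Approximate IE_3 values (kJ/mol): Na 6910, C 4620, Be 14849.
Hence IE_3: C < Na < Be.

Be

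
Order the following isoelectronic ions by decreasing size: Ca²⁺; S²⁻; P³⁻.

P³⁻ > S²⁻ > Ca²⁺

All of these have 18 electrons, so size is governed by nuclear charge alone: the more protons, the stronger the pull on the same electron cloud, and the smaller the ion.
Nuclear charges: Ca²⁺ (Z=20), S²⁻ (Z=16), P³⁻ (Z=15).
Largest to smallest: P³⁻ > S²⁻ > Ca²⁺.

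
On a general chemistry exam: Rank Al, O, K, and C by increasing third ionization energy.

Al < K < C < O

After 2 electrons have been removed, what remains? Al²⁺ still has 1 valence electron; O²⁺ still has 4 valence electrons; K²⁺ is already 1 electron into the core; C²⁺ still has 2 valence electrons.
Usually core removal costs more than valence removal, but here the competition is close: a tightly held n=2 valence electron can cost more to remove than an n=3 core electron, so the actual values have to decide it.
Valence configurations: Al²⁺ [Ne]3s¹, O²⁺ [He]2s²2p², C²⁺ [He]2s².
Tabulated IE_3 (kJ/mol): Al 2745, O 5300, K 4420, C 4620.
Putting it together, IE_3: Al < K < C < O.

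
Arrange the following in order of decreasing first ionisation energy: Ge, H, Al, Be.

Removing the outermost electron gets harder across a period and easier down a group.
These sit on a diagonal, where the across-period and down-group effects partly cancel.
Ge > Al: period and group pull opposite ways; the across-period shift dominates (762 vs 578 kJ/mol).
Be > Ge: the two effects oppose for this pair; the down-group effect wins (900 vs 762 kJ/mol).
H > Be: period and group pull opposite ways; the down-group shift dominates (1312 vs 900 kJ/mol).
For reference (kJ/mol): H 1312, Be 900, Al 578, Ge 762.
So from highest to lowest: H > Be > Ge > Al.

H > Be > Ge > Al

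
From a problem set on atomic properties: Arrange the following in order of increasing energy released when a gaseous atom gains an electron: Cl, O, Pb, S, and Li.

Li is in period 2, group 1; O is in period 2, group 16; S is in period 3, group 16; Cl is in period 3, group 17; Pb is in period 6, group 14.
Adding an electron releases more energy for atoms nearer the top right (short of the noble gases).
These span different periods and groups, so the two trends combine.
Li > Pb: period and group pull opposite ways; the down-group shift dominates (60 vs 35 kJ/mol).
O > Li: O lies to the right of Li in period 2, so the across-period effect alone puts O higher.
S > O: this pair runs against the simple trend — see the exception note.
Cl > S: both are in period 3; the period trend gives Cl the larger value.
Note the exception: S has a higher electron affinity than O, contrary to the simple trend — the compact 2p subshell of O repels the added electron more than S's larger 3p does.
Tabulated electron affinity (kJ/mol): Li 60, O 141, S 200, Cl 349, Pb 35.
So from lowest to highest: Pb < Li < O < S < Cl.

Pb < Li < O < S < Cl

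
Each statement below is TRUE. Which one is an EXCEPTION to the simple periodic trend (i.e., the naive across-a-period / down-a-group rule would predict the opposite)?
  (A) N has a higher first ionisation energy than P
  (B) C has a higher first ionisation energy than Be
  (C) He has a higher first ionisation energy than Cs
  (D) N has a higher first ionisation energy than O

(D)

The general trend: first ionisation energy increases across a period and decreases down a group.
(A) N (period 2, group 15) vs P (period 3, group 15): the stated order agrees with the simple trend.
(B) C (period 2, group 14) vs Be (period 2, group 2): the stated order agrees with the simple trend.
(C) He (period 1, group 18) vs Cs (period 6, group 1): the stated order agrees with the simple trend.
(D) N (period 2, group 15) vs O (period 2, group 16): the stated order contradicts the simple trend.
The exception is (D): pairing an electron in O's 2p⁴ costs repulsion energy, so O ionizes more easily than half-filled N (2p³).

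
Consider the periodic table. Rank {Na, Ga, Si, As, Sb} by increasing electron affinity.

Ga < Na < As < Sb < Si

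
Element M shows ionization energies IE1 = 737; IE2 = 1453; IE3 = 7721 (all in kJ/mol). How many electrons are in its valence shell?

2

Look for the largest jump between consecutive ionization energies: IE3/IE2 ≈ 5.3, far larger than any earlier ratio.
That jump marks the point where a core electron is being removed. So the atom has 2 valence electrons.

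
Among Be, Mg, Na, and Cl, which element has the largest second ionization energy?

Na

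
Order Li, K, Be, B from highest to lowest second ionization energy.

Li > K > B > Be

IE_2 is the cost of taking one more electron from the +1 cation: Li⁺ is the bare [He] core; K⁺ is the bare [Ar] core; Be⁺ still has 1 valence electron; B⁺ still has 2 valence electrons.
Core electrons are held far more tightly than valence electrons, so K and Li top the IE_2 order.
Valence configurations: Be⁺ [He]2s¹, B⁺ [He]2s².
Tabulated IE_2 (kJ/mol): Li 7298, K 3052, Be 1757, B 2427.
Overall IE_2 order: Be < B < K < Li.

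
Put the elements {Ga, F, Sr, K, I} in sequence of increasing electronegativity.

K < Sr < Ga < I < F

F is in period 2, group 17; K is in period 4, group 1; Ga is in period 4, group 13; Sr is in period 5, group 2; I is in period 5, group 17.
EN rises left→right (higher Z_eff, smaller atoms) and falls top→bottom (larger, more shielded atoms).
These span different periods and groups, so the two trends combine.
Sr > K: period and group pull opposite ways; the across-period shift dominates (0.95 vs 0.82).
Ga > Sr: relative to Sr, both the across-period and down-group shifts push Ga's electronegativity up.
I > Ga: period and group pull opposite ways; the across-period shift dominates (2.66 vs 1.81).
F > I: F sits above I in group 17, so the down-group effect alone puts F higher.
For reference (Pauling): F 3.98, K 0.82, Ga 1.81, Sr 0.95, I 2.66.
So from lowest to highest: K < Sr < Ga < I < F.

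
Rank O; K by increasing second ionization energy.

K < O

The second ionization energy removes an electron from the +1 ion. For each element: O⁺ still has 5 valence electrons; K⁺ is the bare [Ar] core.
Usually core removal costs more than valence removal, but here the competition is close: a tightly held n=2 valence electron can cost more to remove than an n=3 core electron, so the actual values have to decide it.
Approximate IE_2 values (kJ/mol): O 3388, K 3052.
So the second ionization energies run K < O.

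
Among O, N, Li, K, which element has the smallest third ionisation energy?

K

The third ionization energy removes an electron from the +2 ion. For each element: O²⁺ still has 4 valence electrons; N²⁺ still has 3 valence electrons; Li²⁺ is already 1 electron into the core; K²⁺ is already 1 electron into the core.
Usually core removal costs more than valence removal, but here the competition is close: a tightly held n=2 valence electron can cost more to remove than an n=3 core electron, so the actual values have to decide it.
Valence configurations: O²⁺ [He]2s²2p², N²⁺ [He]2s²2p¹.
Tabulated IE_3 (kJ/mol): O 5300, N 4578, Li 11815, K 4420.
Hence IE_3: K < N < O < Li.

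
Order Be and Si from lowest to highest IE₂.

Si, Be

After 1 electron has been removed, what remains? Be⁺ still has 1 valence electron; Si⁺ still has 3 valence electrons.
All are still removing valence electrons, so compare the +1 ions as you would atoms: IE_2 generally rises across a period (higher Z_eff) and falls down a group (larger shell), subject to the usual subshell exceptions.
Valence configurations: Be⁺ [He]2s¹, Si⁺ [Ne]3s²3p¹.
Approximate IE_2 values (kJ/mol): Be 1757, Si 1577.
Overall IE_2 order: Si < Be.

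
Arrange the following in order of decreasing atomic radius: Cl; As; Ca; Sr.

Cl is in period 3, group 17; Ca is in period 4, group 2; As is in period 4, group 15; Sr is in period 5, group 2.
Radius decreases left→right (rising Z_eff, same n) and increases top→bottom (higher n).
Neither a single period nor a single group — weigh both effects.
As > Cl: relative to Cl, both the across-period and down-group shifts push As's atomic radius up.
Ca > As: both are in period 4; the period trend gives Ca the larger value.
Sr > Ca: Sr sits below Ca in group 2, so the down-group effect alone puts Sr larger.
For reference (pm): Cl 99, Ca 171, As 121, Sr 185.
So from largest to smallest: Sr > Ca > As > Cl.

Sr, Ca, As, Cl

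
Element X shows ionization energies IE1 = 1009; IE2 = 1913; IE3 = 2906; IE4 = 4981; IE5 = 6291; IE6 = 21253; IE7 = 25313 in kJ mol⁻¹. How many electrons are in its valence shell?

5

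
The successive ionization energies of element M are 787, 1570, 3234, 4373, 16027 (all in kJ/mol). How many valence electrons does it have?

Look for the largest jump between consecutive ionization energies: IE5/IE4 ≈ 3.7, far larger than any earlier ratio.
That jump marks the point where a core electron is being removed. So the atom has 4 valence electrons.

4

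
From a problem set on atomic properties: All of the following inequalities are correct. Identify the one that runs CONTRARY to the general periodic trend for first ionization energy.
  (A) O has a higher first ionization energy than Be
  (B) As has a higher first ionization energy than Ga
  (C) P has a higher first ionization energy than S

The general trend: first ionization energy increases across a period and decreases down a group.
(A) O (period 2, group 16) vs Be (period 2, group 2): the stated order agrees with the simple trend.
(B) As (period 4, group 15) vs Ga (period 4, group 13): the stated order agrees with the simple trend.
(C) P (period 3, group 15) vs S (period 3, group 16): the stated order contradicts the simple trend.
The exception is (C): S (3p⁴) ionizes more easily than half-filled P (3p³) because the paired 3p electron in S is pushed out by e⁻–e⁻ repulsion.

(C)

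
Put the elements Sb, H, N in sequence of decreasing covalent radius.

Radius decreases left→right (rising Z_eff, same n) and increases top→bottom (higher n).
These span different periods and groups, so the two trends combine.
N > H: period and group pull opposite ways; the down-group shift dominates (71 vs 32 pm).
Sb > N: they share group 15; the group trend gives Sb the larger value.
Tabulated atomic radius (pm): H 32, N 71, Sb 140.
So from largest to smallest: Sb > N > H.

Sb > N > H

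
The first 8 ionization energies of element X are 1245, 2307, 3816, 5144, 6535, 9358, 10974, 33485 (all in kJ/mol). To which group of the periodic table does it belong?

Group 17

Look for the largest jump between consecutive ionization energies: IE8/IE7 ≈ 3.1, far larger than any earlier ratio.
That jump marks the point where a core electron is being removed. So the atom has 7 valence electrons.
A main-group element with 7 valence electrons is in group 17.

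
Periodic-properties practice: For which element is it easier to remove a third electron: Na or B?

B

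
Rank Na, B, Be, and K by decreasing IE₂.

After 1 electron has been removed, what remains? Na⁺ is the bare [Ne] core; B⁺ still has 2 valence electrons; Be⁺ still has 1 valence electron; K⁺ is the bare [Ar] core.
Pulling an electron out of a noble-gas core costs far more than removing a remaining valence electron, so K and Na sit at the high end of IE_2.
Valence configurations: B⁺ [He]2s², Be⁺ [He]2s¹.
Approximate IE_2 values (kJ/mol): Na 4562, B 2427, Be 1757, K 3052.
Putting it together, IE_2: Be < B < K < Na.

Na > K > B > Be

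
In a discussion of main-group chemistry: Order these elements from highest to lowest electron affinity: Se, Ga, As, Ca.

Ca is in period 4, group 2; Ga is in period 4, group 13; As is in period 4, group 15; Se is in period 4, group 16.
EA tends to increase across a period and decrease down a group, though the pattern is less regular than for IE or radius.
All lie in period 4, so electron affinity increases left to right.
So from highest to lowest: Se > As > Ga > Ca.

Se, As, Ga, Ca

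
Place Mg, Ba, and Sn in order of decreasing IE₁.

Mg > Sn > Ba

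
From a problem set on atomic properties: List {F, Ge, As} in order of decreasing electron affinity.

F is in period 2, group 17; Ge is in period 4, group 14; As is in period 4, group 15.
Electron affinity generally becomes more exothermic across a period toward the halogens and less exothermic down a group.
Neither a single period nor a single group — weigh both effects.
Ge > As: this pair runs against the simple trend — see the exception note.
F > Ge: both effects reinforce here, so F is clearly the higher of the two.
Note the exception: Ge has a higher electron affinity than As, contrary to the simple trend — adding an electron to As's half-filled 4p³ is unfavourable, so Ge (4p²) has the more exothermic EA.
Tabulated electron affinity (kJ/mol): F 328, Ge 119, As 78.
So from highest to lowest: F > Ge > As.

F > Ge > As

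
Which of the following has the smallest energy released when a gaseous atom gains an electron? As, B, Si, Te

Atoms with high Z_eff and room in the valence shell (especially the halogens) have the most exothermic electron affinities.
A diagonal step moves right (one effect) and down (the opposite effect) at once.
As > B: period and group pull opposite ways; the across-period shift dominates (78 vs 27 kJ/mol).
Si > As: period and group pull opposite ways; the down-group shift dominates (134 vs 78 kJ/mol).
Te > Si: the two effects oppose for this pair; the across-period effect wins (190 vs 134 kJ/mol).
Approximate values (kJ/mol): B 27, Si 134, As 78, Te 190.
The smallest energy released when a gaseous atom gains an electron among these belongs to B.

B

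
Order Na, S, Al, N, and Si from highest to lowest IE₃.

The third ionization energy removes an electron from the +2 ion. For each element: Na²⁺ is already 1 electron into the core; S²⁺ still has 4 valence electrons; Al²⁺ still has 1 valence electron; N²⁺ still has 3 valence electrons; Si²⁺ still has 2 valence electrons.
Core electrons are held far more tightly than valence electrons, so Na tops the IE_3 order.
Valence configurations: S²⁺ [Ne]3s²3p², Al²⁺ [Ne]3s¹, N²⁺ [He]2s²2p¹, Si²⁺ [Ne]3s².
Approximate IE_3 values (kJ/mol): Na 6910, S 3357, Al 2745, N 4578, Si 3232.
Hence IE_3: Al < Si < S < N < Na.

Na > N > S > Si > Al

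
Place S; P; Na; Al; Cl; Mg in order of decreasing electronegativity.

Cl, S, P, Al, Mg, Na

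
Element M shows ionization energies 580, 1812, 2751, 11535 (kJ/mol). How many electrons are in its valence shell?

Look for the largest jump between consecutive ionization energies: IE4/IE3 ≈ 4.2, far larger than any earlier ratio.
That jump marks the point where a core electron is being removed. So the atom has 3 valence electrons.

3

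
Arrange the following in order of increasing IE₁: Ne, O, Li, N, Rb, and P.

Rb < Li < P < O < N < Ne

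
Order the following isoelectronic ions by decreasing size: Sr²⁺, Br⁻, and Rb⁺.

Br⁻ > Rb⁺ > Sr²⁺

All of these have 36 electrons, so size is governed by nuclear charge alone: the more protons, the stronger the pull on the same electron cloud, and the smaller the ion.
Nuclear charges: Sr²⁺ (Z=38), Rb⁺ (Z=37), Br⁻ (Z=35).
Largest to smallest: Br⁻ > Rb⁺ > Sr²⁺.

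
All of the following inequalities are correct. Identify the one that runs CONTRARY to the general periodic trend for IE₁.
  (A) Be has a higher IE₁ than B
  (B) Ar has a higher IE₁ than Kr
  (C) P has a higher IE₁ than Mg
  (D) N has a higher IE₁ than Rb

(A)

The general trend: IE₁ increases across a period and decreases down a group.
(A) Be (period 2, group 2) vs B (period 2, group 13): the stated order contradicts the simple trend.
(B) Ar (period 3, group 18) vs Kr (period 4, group 18): the stated order agrees with the simple trend.
(C) P (period 3, group 15) vs Mg (period 3, group 2): the stated order agrees with the simple trend.
(D) N (period 2, group 15) vs Rb (period 5, group 1): the stated order agrees with the simple trend.
The exception is (A): removing B's lone 2p electron is easier than breaking Be's filled 2s².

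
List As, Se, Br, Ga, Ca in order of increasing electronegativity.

Ca < Ga < As < Se < Br

Ca is in period 4, group 2; Ga is in period 4, group 13; As is in period 4, group 15; Se is in period 4, group 16; Br is in period 4, group 17.
EN rises left→right (higher Z_eff, smaller atoms) and falls top→bottom (larger, more shielded atoms).
All lie in period 4, so electronegativity increases left to right.
So from lowest to highest: Ca < Ga < As < Se < Br.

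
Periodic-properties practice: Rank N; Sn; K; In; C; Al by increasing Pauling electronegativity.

K, Al, In, Sn, C, N

C is in period 2, group 14; N is in period 2, group 15; Al is in period 3, group 13; K is in period 4, group 1; In is in period 5, group 13; Sn is in period 5, group 14.
Smaller atoms with higher effective nuclear charge are more electronegative.
Neither a single period nor a single group — weigh both effects.
Al > K: relative to K, both the across-period and down-group shifts push Al's electronegativity up.
In > Al: this pair runs against the simple trend — see the exception note.
Sn > In: both are in period 5; the period trend gives Sn the larger value.
C > Sn: they share group 14; the group trend gives C the larger value.
N > C: both are in period 2; the period trend gives N the larger value.
Note the exception: In has a higher electronegativity than Al, contrary to the simple trend — poor shielding by filled d (and f) subshells raises the heavier element's effective nuclear charge more than the simple down-group trend predicts.
Approximate values (Pauling): C 2.55, N 3.04, Al 1.61, K 0.82, In 1.78, Sn 1.96.
So from lowest to highest: K < Al < In < Sn < C < N.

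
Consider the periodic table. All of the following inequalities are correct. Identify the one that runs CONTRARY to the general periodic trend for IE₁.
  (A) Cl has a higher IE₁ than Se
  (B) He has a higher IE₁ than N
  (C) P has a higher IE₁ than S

The general trend: IE₁ increases across a period and decreases down a group.
(A) Cl (period 3, group 17) vs Se (period 4, group 16): the stated order agrees with the simple trend.
(B) He (period 1, group 18) vs N (period 2, group 15): the stated order agrees with the simple trend.
(C) P (period 3, group 15) vs S (period 3, group 16): the stated order contradicts the simple trend.
The exception is (C): S (3p⁴) ionizes more easily than half-filled P (3p³) because the paired 3p electron in S is pushed out by e⁻–e⁻ repulsion.

(C)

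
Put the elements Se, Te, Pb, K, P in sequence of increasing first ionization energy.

Across a period the outer electron is held more tightly (higher IE₁); down a group it sits in a higher shell, more shielded, and comes off more easily.
These span different periods and groups, so the two trends combine.
Pb > K: the two effects oppose for this pair; the across-period effect wins (716 vs 419 kJ/mol).
Te > Pb: both effects reinforce here, so Te is clearly the higher of the two.
Se > Te: Se sits above Te in group 16, so the down-group effect alone puts Se higher.
P > Se: the two effects oppose for this pair; the down-group effect wins (1012 vs 941 kJ/mol).
Tabulated first ionization energy (kJ/mol): P 1012, K 419, Se 941, Te 869, Pb 716.
So from lowest to highest: K < Pb < Te < Se < P.

K < Pb < Te < Se < P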